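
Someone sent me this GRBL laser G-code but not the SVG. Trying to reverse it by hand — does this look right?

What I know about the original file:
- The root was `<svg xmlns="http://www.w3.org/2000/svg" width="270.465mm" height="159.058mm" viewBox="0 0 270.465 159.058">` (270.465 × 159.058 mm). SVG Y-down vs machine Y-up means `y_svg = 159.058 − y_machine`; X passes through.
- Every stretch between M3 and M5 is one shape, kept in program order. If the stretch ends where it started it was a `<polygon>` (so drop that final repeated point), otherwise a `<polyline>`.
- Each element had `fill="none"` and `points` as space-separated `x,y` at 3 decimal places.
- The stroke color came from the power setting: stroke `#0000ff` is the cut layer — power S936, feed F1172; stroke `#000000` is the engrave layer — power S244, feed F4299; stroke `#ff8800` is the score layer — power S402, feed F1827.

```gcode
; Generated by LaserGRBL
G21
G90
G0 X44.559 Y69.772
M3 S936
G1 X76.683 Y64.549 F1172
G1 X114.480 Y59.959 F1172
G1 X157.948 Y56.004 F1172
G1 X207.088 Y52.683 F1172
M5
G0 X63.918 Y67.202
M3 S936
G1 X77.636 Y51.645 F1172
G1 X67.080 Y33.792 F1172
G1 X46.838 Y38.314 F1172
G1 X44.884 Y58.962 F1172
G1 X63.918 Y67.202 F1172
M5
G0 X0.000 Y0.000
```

<svg xmlns="http://www.w3.org/2000/svg" width="270.465mm" height="159.058mm" viewBox="0 0 270.465 159.058">
  <polyline points="44.559,89.286 76.683,94.509 114.480,99.099 157.948,103.054 207.088,106.375" fill="none" stroke="#0000ff"/>
  <polygon points="63.918,91.856 77.636,107.413 67.080,125.266 46.838,120.744 44.884,100.096" fill="none" stroke="#0000ff"/>
</svg>

y_svg = 159.058 − y_m. Every run uses S936, so all elements get stroke `#0000ff` (cut).

[1] open run; points: 44.559,89.286 76.683,94.509 114.480,99.099 157.948,103.054 207.088,106.375

[2] closed run; points: 63.918,91.856 77.636,107.413 67.080,125.266 46.838,120.744 44.884,100.096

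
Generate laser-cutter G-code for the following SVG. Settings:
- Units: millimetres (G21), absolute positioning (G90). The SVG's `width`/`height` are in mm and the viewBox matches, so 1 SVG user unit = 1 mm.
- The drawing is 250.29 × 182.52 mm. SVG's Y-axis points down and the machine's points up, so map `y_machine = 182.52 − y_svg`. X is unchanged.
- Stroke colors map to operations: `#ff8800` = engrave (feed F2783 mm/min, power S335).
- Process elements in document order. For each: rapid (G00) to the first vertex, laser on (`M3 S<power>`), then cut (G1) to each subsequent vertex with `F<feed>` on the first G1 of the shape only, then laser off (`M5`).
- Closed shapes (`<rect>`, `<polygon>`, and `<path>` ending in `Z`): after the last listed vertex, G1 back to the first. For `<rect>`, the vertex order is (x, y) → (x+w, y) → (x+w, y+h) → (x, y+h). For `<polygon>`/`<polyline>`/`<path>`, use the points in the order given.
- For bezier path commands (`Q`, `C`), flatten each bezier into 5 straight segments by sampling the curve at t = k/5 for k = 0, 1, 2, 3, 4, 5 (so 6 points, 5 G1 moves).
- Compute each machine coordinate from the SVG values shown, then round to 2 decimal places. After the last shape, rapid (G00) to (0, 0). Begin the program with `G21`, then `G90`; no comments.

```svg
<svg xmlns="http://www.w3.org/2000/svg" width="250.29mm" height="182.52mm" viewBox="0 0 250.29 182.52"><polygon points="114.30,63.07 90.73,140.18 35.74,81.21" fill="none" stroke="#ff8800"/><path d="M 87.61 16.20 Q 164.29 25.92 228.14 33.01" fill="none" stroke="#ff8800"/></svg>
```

1 u = 1 mm; y_m = 182.52 − y.

[1] `<polygon>` regular polygon, #ff8800→engrave S335 F2783: (114.30,119.45) → (90.73,42.34) → (35.74,101.31) → (114.30,119.45) (closed)

[2] `<path>` quadratic bezier, #ff8800→engrave S335 F2783: (87.61,166.32) → (117.77,162.54) → (146.90,158.96) → (175.01,155.60) → (202.09,152.45) → (228.14,149.51)

G21
G90
G00 X114.30 Y119.45
M3 S335
G1 X90.73 Y42.34 F2783
G1 X35.74 Y101.31
G1 X114.30 Y119.45
M5
G00 X87.61 Y166.32
M3 S335
G1 X117.77 Y162.54 F2783
G1 X146.90 Y158.96
G1 X175.01 Y155.60
G1 X202.09 Y152.45
G1 X228.14 Y149.51
M5
G00 X0.00 Y0.00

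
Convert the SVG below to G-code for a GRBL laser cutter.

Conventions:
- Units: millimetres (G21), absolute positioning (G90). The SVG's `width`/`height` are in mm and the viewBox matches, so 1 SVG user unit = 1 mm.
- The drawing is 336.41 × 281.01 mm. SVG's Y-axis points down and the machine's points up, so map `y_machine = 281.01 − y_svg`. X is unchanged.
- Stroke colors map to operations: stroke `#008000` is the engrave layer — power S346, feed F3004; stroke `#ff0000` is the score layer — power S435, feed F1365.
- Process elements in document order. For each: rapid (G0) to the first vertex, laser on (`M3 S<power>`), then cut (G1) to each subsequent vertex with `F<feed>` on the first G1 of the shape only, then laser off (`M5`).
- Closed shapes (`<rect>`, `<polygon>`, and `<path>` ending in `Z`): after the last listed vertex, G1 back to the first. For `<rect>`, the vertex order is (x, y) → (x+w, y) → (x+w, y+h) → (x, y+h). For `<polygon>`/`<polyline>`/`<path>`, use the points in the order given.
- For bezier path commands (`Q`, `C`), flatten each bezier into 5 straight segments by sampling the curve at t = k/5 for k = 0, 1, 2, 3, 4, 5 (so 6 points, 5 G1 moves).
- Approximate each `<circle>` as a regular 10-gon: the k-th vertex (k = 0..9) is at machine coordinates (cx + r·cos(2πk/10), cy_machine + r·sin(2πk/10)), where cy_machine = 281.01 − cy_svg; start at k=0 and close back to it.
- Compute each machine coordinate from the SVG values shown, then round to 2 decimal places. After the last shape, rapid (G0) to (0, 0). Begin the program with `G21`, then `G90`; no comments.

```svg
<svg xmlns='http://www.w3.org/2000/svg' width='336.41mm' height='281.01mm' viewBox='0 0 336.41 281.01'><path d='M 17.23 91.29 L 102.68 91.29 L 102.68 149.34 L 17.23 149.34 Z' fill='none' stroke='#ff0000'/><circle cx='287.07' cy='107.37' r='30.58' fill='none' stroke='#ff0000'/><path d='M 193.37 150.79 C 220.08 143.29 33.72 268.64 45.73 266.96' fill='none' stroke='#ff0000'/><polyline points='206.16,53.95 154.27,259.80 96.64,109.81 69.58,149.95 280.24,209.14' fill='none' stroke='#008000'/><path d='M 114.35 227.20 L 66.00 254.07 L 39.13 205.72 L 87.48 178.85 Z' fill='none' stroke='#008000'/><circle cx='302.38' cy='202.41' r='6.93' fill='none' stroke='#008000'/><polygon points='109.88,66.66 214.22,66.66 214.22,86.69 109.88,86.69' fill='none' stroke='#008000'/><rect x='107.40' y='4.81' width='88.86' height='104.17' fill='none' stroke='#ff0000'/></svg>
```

G21
G90
G0 X17.23 Y189.72
M3 S435
G1 X102.68 Y189.72 F1365
G1 X102.68 Y131.67
G1 X17.23 Y131.67
G1 X17.23 Y189.72
M5
G0 X317.65 Y173.64
M3 S435
G1 X311.81 Y191.61 F1365
G1 X296.52 Y202.72
G1 X277.62 Y202.72
G1 X262.33 Y191.61
G1 X256.49 Y173.64
G1 X262.33 Y155.67
G1 X277.62 Y144.56
G1 X296.52 Y144.56
G1 X311.81 Y155.67
G1 X317.65 Y173.64
M5
G0 X193.37 Y130.22
M3 S435
G1 X187.12 Y120.86 F1365
G1 X149.48 Y92.08
G1 X100.20 Y56.38
G1 X59.04 Y26.21
G1 X45.73 Y14.05
M5
G0 X206.16 Y227.06
M3 S346
G1 X154.27 Y21.21 F3004
G1 X96.64 Y171.20
G1 X69.58 Y131.06
G1 X280.24 Y71.87
M5
G0 X114.35 Y53.81
M3 S346
G1 X66.00 Y26.94 F3004
G1 X39.13 Y75.29
G1 X87.48 Y102.16
G1 X114.35 Y53.81
M5
G0 X309.31 Y78.60
M3 S346
G1 X307.99 Y82.67 F3004
G1 X304.52 Y85.19
G1 X300.24 Y85.19
G1 X296.77 Y82.67
G1 X295.45 Y78.60
G1 X296.77 Y74.53
G1 X300.24 Y72.01
G1 X304.52 Y72.01
G1 X307.99 Y74.53
G1 X309.31 Y78.60
M5
G0 X109.88 Y214.35
M3 S346
G1 X214.22 Y214.35 F3004
G1 X214.22 Y194.32
G1 X109.88 Y194.32
G1 X109.88 Y214.35
M5
G0 X107.40 Y276.20
M3 S435
G1 X196.26 Y276.20 F1365
G1 X196.26 Y172.03
G1 X107.40 Y172.03
G1 X107.40 Y276.20
M5
G0 X0.00 Y0.00

Since the viewBox matches the mm dimensions, user units are millimetres directly. The only transform is the Y-flip y_m = 281.01 − y_svg.

Shape 1 is a rectangle drawn with `<path>`. Its stroke #ff0000 means score at S435, F1365. After flipping Y the toolpath is (17.23,189.72) → (102.68,189.72) → (102.68,131.67) → (17.23,131.67) → (17.23,189.72), returning to the start.

Shape 2 is a circle drawn with `<circle>`. Its stroke #ff0000 means score at S435, F1365. After flipping Y the toolpath is (317.65,173.64) → (311.81,191.61) → (296.52,202.72) → (277.62,202.72) → (262.33,191.61) → (256.49,173.64) → (262.33,155.67) → (277.62,144.56) → (296.52,144.56) → (311.81,155.67) → (317.65,173.64), returning to the start.

Shape 3 is a cubic bezier drawn with `<path>`. Its stroke #ff0000 means score at S435, F1365. After flipping Y the toolpath is (193.37,130.22) → (187.12,120.86) → (149.48,92.08) → (100.20,56.38) → (59.04,26.21) → (45.73,14.05).

Shape 4 is a open polyline drawn with `<polyline>`. Its stroke #008000 means engrave at S346, F3004. After flipping Y the toolpath is (206.16,227.06) → (154.27,21.21) → (96.64,171.20) → (69.58,131.06) → (280.24,71.87).

Shape 5 is a regular polygon drawn with `<path>`. Its stroke #008000 means engrave at S346, F3004. After flipping Y the toolpath is (114.35,53.81) → (66.00,26.94) → (39.13,75.29) → (87.48,102.16) → (114.35,53.81), returning to the start.

Shape 6 is a circle drawn with `<circle>`. Its stroke #008000 means engrave at S346, F3004. After flipping Y the toolpath is (309.31,78.60) → (307.99,82.67) → (304.52,85.19) → (300.24,85.19) → (296.77,82.67) → (295.45,78.60) → (296.77,74.53) → (300.24,72.01) → (304.52,72.01) → (307.99,74.53) → (309.31,78.60), returning to the start.

Shape 7 is a rectangle drawn with `<polygon>`. Its stroke #008000 means engrave at S346, F3004. After flipping Y the toolpath is (109.88,214.35) → (214.22,214.35) → (214.22,194.32) → (109.88,194.32) → (109.88,214.35), returning to the start.

Shape 8 is a rectangle drawn with `<rect>`. Its stroke #ff0000 means score at S435, F1365. After flipping Y the toolpath is (107.40,276.20) → (196.26,276.20) → (196.26,172.03) → (107.40,172.03) → (107.40,276.20), returning to the start.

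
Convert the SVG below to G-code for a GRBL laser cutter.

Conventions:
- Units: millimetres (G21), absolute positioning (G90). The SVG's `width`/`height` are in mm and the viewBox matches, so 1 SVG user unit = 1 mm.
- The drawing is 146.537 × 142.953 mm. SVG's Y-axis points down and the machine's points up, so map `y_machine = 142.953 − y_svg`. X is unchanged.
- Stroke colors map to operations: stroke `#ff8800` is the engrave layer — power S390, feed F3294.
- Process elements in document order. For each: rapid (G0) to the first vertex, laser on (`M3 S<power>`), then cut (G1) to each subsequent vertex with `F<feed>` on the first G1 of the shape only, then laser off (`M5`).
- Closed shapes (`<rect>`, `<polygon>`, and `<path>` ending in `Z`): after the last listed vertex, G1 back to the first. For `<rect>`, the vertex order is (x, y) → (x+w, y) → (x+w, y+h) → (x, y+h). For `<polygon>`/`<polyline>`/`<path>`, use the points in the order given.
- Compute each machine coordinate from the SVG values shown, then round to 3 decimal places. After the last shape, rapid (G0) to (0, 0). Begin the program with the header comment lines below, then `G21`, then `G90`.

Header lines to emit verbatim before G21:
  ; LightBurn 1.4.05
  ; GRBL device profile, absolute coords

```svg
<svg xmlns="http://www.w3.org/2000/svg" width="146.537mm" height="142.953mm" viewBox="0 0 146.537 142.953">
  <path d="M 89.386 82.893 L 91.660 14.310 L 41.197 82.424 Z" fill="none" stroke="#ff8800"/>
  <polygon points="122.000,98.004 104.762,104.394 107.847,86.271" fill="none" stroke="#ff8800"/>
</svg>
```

Since the viewBox matches the mm dimensions, user units are millimetres directly. The only transform is the Y-flip y_m = 142.953 − y_svg.

Shape 1 is a closed polygon drawn with `<path>`. Its stroke #ff8800 means engrave at S390, F3294. After flipping Y the toolpath is (89.386,60.060) → (91.660,128.643) → (41.197,60.529) → (89.386,60.060), returning to the start.

Shape 2 is a regular polygon drawn with `<polygon>`. Its stroke #ff8800 means engrave at S390, F3294. After flipping Y the toolpath is (122.000,44.949) → (104.762,38.559) → (107.847,56.682) → (122.000,44.949), returning to the start.

; LightBurn 1.4.05
; GRBL device profile, absolute coords
G21
G90
G0 X89.386 Y60.060
M3 S390
G1 X91.660 Y128.643 F3294
G1 X41.197 Y60.529
G1 X89.386 Y60.060
M5
G0 X122.000 Y44.949
M3 S390
G1 X104.762 Y38.559 F3294
G1 X107.847 Y56.682
G1 X122.000 Y44.949
M5
G0 X0.000 Y0.000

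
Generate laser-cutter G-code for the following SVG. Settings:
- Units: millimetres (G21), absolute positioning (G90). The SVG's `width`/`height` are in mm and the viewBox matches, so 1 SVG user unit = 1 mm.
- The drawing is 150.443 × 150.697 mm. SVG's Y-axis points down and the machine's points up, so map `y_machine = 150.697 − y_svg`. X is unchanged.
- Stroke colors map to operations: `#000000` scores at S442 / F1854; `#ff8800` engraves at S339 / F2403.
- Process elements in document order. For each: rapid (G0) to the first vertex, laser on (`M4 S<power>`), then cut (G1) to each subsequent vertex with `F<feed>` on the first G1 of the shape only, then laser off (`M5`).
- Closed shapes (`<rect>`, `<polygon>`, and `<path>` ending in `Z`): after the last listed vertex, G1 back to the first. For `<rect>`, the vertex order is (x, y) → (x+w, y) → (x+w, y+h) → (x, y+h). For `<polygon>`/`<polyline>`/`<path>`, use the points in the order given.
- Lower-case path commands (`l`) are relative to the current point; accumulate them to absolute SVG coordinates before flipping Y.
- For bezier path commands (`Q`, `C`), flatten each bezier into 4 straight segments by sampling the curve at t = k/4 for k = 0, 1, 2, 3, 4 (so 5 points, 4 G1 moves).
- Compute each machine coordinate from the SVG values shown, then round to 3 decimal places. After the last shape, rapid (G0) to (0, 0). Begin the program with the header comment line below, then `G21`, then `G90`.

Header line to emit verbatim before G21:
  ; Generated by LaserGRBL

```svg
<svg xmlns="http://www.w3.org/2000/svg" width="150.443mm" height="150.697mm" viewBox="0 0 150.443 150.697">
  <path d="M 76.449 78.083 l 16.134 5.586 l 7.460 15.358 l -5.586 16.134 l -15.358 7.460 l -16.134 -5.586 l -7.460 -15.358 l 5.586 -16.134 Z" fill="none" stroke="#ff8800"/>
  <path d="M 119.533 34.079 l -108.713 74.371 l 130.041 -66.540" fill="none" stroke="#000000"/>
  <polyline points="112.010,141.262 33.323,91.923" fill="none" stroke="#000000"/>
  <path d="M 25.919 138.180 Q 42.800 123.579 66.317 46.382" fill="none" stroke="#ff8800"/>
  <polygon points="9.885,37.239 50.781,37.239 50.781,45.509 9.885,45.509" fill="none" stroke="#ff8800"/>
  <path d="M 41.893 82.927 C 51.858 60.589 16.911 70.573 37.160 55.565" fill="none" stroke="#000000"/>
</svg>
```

viewBox `0 0 150.443 150.697` with mm width/height → 1 unit = 1 mm. Flip: y_m = 150.697 − y_svg.

**Shape 1** — `<path>` regular polygon, stroke `#ff8800` → engrave (S339, F2403). Machine vertices: (76.449,72.614) → (92.583,67.028) → (100.043,51.670) → (94.457,35.536) → (79.099,28.076) → (62.965,33.662) → (55.505,49.020) → (61.091,65.154) → (76.449,72.614). Closed: final G1 returns to the first vertex.

**Shape 2** — `<path>` open polyline, stroke `#000000` → score (S442, F1854). Machine vertices: (119.533,116.618) → (10.820,42.247) → (140.861,108.787). Open path.

**Shape 3** — `<polyline>` line segment, stroke `#000000` → score (S442, F1854). Machine vertices: (112.010,9.435) → (33.323,58.774). Open path.

**Shape 4** — `<path>` quadratic bezier, stroke `#ff8800` → engrave (S339, F2403). Control points (SVG): P0=(25.919,138.180), P1=(42.800,123.579), P2=(66.317,46.382); sampled at t=k/4. Machine vertices: (25.919,12.517) → (34.774,23.730) → (44.459,42.767) → (54.973,69.629) → (66.317,104.315). Open path.

**Shape 5** — `<polygon>` rectangle, stroke `#ff8800` → engrave (S339, F2403). Machine vertices: (9.885,113.458) → (50.781,113.458) → (50.781,105.188) → (9.885,105.188) → (9.885,113.458). Closed: final G1 returns to the first vertex.

**Shape 6** — `<path>` cubic bezier, stroke `#000000` → score (S442, F1854). Control points (SVG): P0=(41.893,82.927), P1=(51.858,60.589), P2=(16.911,70.573), P3=(37.160,55.565); sampled at t=k/4. Machine vertices: (41.893,67.770) → (42.510,79.359) → (35.670,84.200) → (30.758,87.666) → (37.160,95.132). Open path.

; Generated by LaserGRBL
G21
G90
G0 X76.449 Y72.614
M4 S339
G1 X92.583 Y67.028 F2403
G1 X100.043 Y51.670
G1 X94.457 Y35.536
G1 X79.099 Y28.076
G1 X62.965 Y33.662
G1 X55.505 Y49.020
G1 X61.091 Y65.154
G1 X76.449 Y72.614
M5
G0 X119.533 Y116.618
M4 S442
G1 X10.820 Y42.247 F1854
G1 X140.861 Y108.787
M5
G0 X112.010 Y9.435
M4 S442
G1 X33.323 Y58.774 F1854
M5
G0 X25.919 Y12.517
M4 S339
G1 X34.774 Y23.730 F2403
G1 X44.459 Y42.767
G1 X54.973 Y69.629
G1 X66.317 Y104.315
M5
G0 X9.885 Y113.458
M4 S339
G1 X50.781 Y113.458 F2403
G1 X50.781 Y105.188
G1 X9.885 Y105.188
G1 X9.885 Y113.458
M5
G0 X41.893 Y67.770
M4 S442
G1 X42.510 Y79.359 F1854
G1 X35.670 Y84.200
G1 X30.758 Y87.666
G1 X37.160 Y95.132
M5
G0 X0.000 Y0.000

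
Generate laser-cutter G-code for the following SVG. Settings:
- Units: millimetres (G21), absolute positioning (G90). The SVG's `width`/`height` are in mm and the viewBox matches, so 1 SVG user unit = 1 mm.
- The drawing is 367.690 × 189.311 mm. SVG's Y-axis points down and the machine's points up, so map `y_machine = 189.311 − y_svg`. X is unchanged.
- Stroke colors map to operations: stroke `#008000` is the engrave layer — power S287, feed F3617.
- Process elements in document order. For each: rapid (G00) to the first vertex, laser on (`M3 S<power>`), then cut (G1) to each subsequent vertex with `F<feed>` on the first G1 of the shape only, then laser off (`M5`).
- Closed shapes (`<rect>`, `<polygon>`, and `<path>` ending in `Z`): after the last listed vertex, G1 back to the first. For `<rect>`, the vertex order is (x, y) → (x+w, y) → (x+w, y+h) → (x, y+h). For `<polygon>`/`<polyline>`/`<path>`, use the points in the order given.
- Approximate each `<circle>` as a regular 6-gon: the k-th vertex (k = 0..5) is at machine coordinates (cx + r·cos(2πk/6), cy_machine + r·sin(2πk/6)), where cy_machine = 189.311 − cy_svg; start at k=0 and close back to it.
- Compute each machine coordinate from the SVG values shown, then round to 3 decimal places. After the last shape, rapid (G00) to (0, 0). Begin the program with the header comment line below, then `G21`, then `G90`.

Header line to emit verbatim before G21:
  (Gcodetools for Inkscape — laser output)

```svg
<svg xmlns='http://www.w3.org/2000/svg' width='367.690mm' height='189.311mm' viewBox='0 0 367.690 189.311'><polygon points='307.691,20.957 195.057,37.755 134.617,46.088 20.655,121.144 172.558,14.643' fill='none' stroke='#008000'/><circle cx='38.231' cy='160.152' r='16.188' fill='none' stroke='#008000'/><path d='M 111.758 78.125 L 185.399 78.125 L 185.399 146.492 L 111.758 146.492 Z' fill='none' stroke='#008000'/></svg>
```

viewBox `0 0 367.690 189.311` with mm width/height → 1 unit = 1 mm. Flip: y_m = 189.311 − y_svg.

**Shape 1** — `<polygon>` closed polygon, stroke `#008000` → engrave (S287, F3617). Machine vertices: (307.691,168.354) → (195.057,151.556) → (134.617,143.223) → (20.655,68.167) → (172.558,174.668) → (307.691,168.354). Closed: final G1 returns to the first vertex.

**Shape 2** — `<circle>` circle, stroke `#008000` → engrave (S287, F3617). Machine vertices: (54.419,29.159) → (46.325,43.178) → (30.137,43.178) → (22.043,29.159) → (30.137,15.140) → (46.325,15.140) → (54.419,29.159). Closed: final G1 returns to the first vertex.

**Shape 3** — `<path>` rectangle, stroke `#008000` → engrave (S287, F3617). Machine vertices: (111.758,111.186) → (185.399,111.186) → (185.399,42.819) → (111.758,42.819) → (111.758,111.186). Closed: final G1 returns to the first vertex.

(Gcodetools for Inkscape — laser output)
G21
G90
G00 X307.691 Y168.354
M3 S287
G1 X195.057 Y151.556 F3617
G1 X134.617 Y143.223
G1 X20.655 Y68.167
G1 X172.558 Y174.668
G1 X307.691 Y168.354
M5
G00 X54.419 Y29.159
M3 S287
G1 X46.325 Y43.178 F3617
G1 X30.137 Y43.178
G1 X22.043 Y29.159
G1 X30.137 Y15.140
G1 X46.325 Y15.140
G1 X54.419 Y29.159
M5
G00 X111.758 Y111.186
M3 S287
G1 X185.399 Y111.186 F3617
G1 X185.399 Y42.819
G1 X111.758 Y42.819
G1 X111.758 Y111.186
M5
G00 X0.000 Y0.000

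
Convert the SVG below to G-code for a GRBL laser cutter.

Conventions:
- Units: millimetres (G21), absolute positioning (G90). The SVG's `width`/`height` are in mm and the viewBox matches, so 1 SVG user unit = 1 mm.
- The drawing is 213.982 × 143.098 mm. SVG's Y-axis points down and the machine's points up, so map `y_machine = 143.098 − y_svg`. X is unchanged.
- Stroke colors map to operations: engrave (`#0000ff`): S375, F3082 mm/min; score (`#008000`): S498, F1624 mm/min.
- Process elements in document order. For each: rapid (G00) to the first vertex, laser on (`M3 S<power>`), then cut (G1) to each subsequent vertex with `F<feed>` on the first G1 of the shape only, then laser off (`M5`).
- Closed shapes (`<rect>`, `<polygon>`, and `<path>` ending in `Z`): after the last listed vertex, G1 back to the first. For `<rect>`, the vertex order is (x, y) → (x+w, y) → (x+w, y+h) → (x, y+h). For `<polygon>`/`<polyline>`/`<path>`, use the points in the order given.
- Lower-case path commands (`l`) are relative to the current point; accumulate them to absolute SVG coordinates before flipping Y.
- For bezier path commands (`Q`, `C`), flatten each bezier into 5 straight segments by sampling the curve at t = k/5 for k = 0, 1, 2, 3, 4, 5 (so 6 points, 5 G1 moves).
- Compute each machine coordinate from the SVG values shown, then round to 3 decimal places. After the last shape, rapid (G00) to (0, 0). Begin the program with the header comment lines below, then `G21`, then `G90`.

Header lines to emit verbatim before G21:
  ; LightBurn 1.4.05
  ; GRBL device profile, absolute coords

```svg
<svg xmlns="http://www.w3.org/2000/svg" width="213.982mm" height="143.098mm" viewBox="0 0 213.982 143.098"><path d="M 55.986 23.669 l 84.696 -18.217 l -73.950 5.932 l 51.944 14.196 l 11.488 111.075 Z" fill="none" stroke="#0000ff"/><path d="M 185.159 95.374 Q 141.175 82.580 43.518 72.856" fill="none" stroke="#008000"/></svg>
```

1 u = 1 mm; y_m = 143.098 − y.

[1] `<path>` closed polygon, #0000ff→engrave S375 F3082: (55.986,119.429) → (140.682,137.646) → (66.732,131.714) → (118.676,117.518) → (130.164,6.443) → (55.986,119.429) (closed)

[2] `<path>` quadratic bezier, #008000→score S498 F1624: (185.159,47.724) → (165.418,52.719) → (141.384,57.468) → (113.056,61.972) → (80.434,66.230) → (43.518,70.242)

; LightBurn 1.4.05
; GRBL device profile, absolute coords
G21
G90
G00 X55.986 Y119.429
M3 S375
G1 X140.682 Y137.646 F3082
G1 X66.732 Y131.714
G1 X118.676 Y117.518
G1 X130.164 Y6.443
G1 X55.986 Y119.429
M5
G00 X185.159 Y47.724
M3 S498
G1 X165.418 Y52.719 F1624
G1 X141.384 Y57.468
G1 X113.056 Y61.972
G1 X80.434 Y66.230
G1 X43.518 Y70.242
M5
G00 X0.000 Y0.000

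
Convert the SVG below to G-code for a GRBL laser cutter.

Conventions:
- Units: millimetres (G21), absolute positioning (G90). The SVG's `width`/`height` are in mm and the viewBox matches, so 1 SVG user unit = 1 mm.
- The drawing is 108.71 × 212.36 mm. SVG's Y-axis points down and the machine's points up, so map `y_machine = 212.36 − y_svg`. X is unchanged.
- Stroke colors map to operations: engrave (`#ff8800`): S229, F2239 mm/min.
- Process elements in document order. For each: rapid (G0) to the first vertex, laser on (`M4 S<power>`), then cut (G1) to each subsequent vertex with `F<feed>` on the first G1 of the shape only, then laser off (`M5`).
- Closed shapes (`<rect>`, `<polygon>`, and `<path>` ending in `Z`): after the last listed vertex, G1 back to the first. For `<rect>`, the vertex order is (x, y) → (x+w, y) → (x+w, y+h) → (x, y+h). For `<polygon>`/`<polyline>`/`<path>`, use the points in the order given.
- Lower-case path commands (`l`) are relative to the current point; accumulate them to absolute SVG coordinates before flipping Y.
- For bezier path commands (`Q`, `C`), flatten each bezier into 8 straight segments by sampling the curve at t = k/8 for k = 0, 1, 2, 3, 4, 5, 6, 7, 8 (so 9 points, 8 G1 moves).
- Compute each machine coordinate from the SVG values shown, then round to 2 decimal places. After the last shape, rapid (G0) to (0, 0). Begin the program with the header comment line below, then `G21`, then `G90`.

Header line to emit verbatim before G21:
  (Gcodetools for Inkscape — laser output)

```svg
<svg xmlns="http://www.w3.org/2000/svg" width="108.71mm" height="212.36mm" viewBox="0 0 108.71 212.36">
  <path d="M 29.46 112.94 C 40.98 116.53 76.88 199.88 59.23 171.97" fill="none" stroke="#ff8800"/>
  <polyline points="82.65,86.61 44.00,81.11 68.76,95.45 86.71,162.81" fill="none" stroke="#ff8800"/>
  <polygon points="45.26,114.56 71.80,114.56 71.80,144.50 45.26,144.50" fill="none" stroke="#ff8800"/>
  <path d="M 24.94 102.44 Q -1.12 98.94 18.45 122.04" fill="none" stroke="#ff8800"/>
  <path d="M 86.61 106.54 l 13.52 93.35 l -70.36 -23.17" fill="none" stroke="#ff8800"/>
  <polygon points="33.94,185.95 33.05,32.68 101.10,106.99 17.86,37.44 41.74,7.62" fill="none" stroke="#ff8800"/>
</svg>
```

(Gcodetools for Inkscape — laser output)
G21
G90
G0 X29.46 Y99.42
M4 S229
G1 X34.77 Y94.71 F2239
G1 X41.45 Y84.76
G1 X48.60 Y71.81
G1 X55.28 Y58.09
G1 X60.60 Y45.86
G1 X63.64 Y37.33
G1 X63.49 Y34.77
G1 X59.23 Y40.39
M5
G0 X82.65 Y125.75
M4 S229
G1 X44.00 Y131.25 F2239
G1 X68.76 Y116.91
G1 X86.71 Y49.55
M5
G0 X45.26 Y97.80
M4 S229
G1 X71.80 Y97.80 F2239
G1 X71.80 Y67.86
G1 X45.26 Y67.86
G1 X45.26 Y97.80
M5
G0 X24.94 Y109.92
M4 S229
G1 X19.14 Y110.38 F2239
G1 X14.76 Y110.01
G1 X11.81 Y108.80
G1 X10.29 Y106.77
G1 X10.19 Y103.90
G1 X11.52 Y100.21
G1 X14.27 Y95.68
G1 X18.45 Y90.32
M5
G0 X86.61 Y105.82
M4 S229
G1 X100.13 Y12.47 F2239
G1 X29.77 Y35.64
M5
G0 X33.94 Y26.41
M4 S229
G1 X33.05 Y179.68 F2239
G1 X101.10 Y105.37
G1 X17.86 Y174.92
G1 X41.74 Y204.74
G1 X33.94 Y26.41
M5
G0 X0.00 Y0.00

1 u = 1 mm; y_m = 212.36 − y.

[1] `<path>` cubic bezier, #ff8800→engrave S229 F2239: (29.46,99.42) → (34.77,94.71) → (41.45,84.76) → (48.60,71.81) → (55.28,58.09) → (60.60,45.86) → (63.64,37.33) → (63.49,34.77) → (59.23,40.39)

[2] `<polyline>` open polyline, #ff8800→engrave S229 F2239: (82.65,125.75) → (44.00,131.25) → (68.76,116.91) → (86.71,49.55)

[3] `<polygon>` rectangle, #ff8800→engrave S229 F2239: (45.26,97.80) → (71.80,97.80) → (71.80,67.86) → (45.26,67.86) → (45.26,97.80) (closed)

[4] `<path>` quadratic bezier, #ff8800→engrave S229 F2239: (24.94,109.92) → (19.14,110.38) → (14.76,110.01) → (11.81,108.80) → (10.29,106.77) → (10.19,103.90) → (11.52,100.21) → (14.27,95.68) → (18.45,90.32)

[5] `<path>` open polyline, #ff8800→engrave S229 F2239: (86.61,105.82) → (100.13,12.47) → (29.77,35.64)

[6] `<polygon>` closed polygon, #ff8800→engrave S229 F2239: (33.94,26.41) → (33.05,179.68) → (101.10,105.37) → (17.86,174.92) → (41.74,204.74) → (33.94,26.41) (closed)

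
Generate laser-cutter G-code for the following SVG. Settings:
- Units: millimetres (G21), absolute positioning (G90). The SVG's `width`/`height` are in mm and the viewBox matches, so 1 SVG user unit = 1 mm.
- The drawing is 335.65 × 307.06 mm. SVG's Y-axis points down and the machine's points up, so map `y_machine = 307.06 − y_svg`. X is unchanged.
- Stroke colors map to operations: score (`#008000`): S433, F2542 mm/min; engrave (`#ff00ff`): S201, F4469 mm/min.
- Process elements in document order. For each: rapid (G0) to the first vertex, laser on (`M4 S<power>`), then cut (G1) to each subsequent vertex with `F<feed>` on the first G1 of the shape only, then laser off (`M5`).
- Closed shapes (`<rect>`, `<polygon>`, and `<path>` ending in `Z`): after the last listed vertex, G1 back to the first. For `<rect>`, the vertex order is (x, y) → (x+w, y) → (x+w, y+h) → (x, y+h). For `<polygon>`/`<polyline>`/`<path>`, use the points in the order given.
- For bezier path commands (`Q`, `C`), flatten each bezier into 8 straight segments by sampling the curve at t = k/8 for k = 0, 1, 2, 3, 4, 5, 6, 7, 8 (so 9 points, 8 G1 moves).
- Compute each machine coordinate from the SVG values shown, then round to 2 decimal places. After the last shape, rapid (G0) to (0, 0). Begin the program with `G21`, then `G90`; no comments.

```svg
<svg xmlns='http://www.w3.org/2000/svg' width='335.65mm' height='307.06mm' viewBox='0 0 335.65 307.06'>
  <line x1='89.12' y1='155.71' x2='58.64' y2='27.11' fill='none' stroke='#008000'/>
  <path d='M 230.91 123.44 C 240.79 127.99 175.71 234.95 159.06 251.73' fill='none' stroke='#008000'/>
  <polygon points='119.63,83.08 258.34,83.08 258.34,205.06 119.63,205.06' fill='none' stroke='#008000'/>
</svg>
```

viewBox `0 0 335.65 307.06` with mm width/height → 1 unit = 1 mm. Flip: y_m = 307.06 − y_svg.

**Shape 1** — `<line>` line segment, stroke `#008000` → score (S433, F2542). Machine vertices: (89.12,151.35) → (58.64,279.95). Open path.

**Shape 2** — `<path>` cubic bezier, stroke `#008000` → score (S433, F2542). Control points (SVG): P0=(230.91,123.44), P1=(240.79,127.99), P2=(175.71,234.95), P3=(159.06,251.73); sampled at t=k/8. Machine vertices: (230.91,183.62) → (231.34,177.49) → (226.19,164.01) → (216.91,145.45) → (204.93,124.06) → (191.72,102.10) → (178.70,81.81) → (167.33,65.47) → (159.06,55.33). Open path.

**Shape 3** — `<polygon>` rectangle, stroke `#008000` → score (S433, F2542). Machine vertices: (119.63,223.98) → (258.34,223.98) → (258.34,102.00) → (119.63,102.00) → (119.63,223.98). Closed: final G1 returns to the first vertex.

G21
G90
G0 X89.12 Y151.35
M4 S433
G1 X58.64 Y279.95 F2542
M5
G0 X230.91 Y183.62
M4 S433
G1 X231.34 Y177.49 F2542
G1 X226.19 Y164.01
G1 X216.91 Y145.45
G1 X204.93 Y124.06
G1 X191.72 Y102.10
G1 X178.70 Y81.81
G1 X167.33 Y65.47
G1 X159.06 Y55.33
M5
G0 X119.63 Y223.98
M4 S433
G1 X258.34 Y223.98 F2542
G1 X258.34 Y102.00
G1 X119.63 Y102.00
G1 X119.63 Y223.98
M5
G0 X0.00 Y0.00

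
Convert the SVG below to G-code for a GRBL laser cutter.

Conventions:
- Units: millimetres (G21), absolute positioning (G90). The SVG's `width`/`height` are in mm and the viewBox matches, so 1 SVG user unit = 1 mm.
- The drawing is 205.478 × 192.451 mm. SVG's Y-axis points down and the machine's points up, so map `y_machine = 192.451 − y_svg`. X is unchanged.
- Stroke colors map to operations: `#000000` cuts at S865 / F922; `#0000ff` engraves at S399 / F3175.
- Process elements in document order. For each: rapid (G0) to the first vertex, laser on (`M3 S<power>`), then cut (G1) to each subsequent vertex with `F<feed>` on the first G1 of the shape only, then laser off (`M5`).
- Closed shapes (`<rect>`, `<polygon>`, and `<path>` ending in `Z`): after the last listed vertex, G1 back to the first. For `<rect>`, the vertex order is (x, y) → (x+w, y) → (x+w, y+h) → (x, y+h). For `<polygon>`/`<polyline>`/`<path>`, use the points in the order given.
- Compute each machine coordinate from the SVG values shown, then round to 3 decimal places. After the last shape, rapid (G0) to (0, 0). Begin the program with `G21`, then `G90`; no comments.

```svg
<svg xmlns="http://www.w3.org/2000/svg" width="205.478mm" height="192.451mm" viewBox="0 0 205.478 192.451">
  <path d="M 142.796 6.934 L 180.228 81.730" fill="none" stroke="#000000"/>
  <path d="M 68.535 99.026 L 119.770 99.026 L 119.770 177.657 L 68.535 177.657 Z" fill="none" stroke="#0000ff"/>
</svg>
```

1 u = 1 mm; y_m = 192.451 − y.

[1] `<path>` line segment, #000000→cut S865 F922: (142.796,185.517) → (180.228,110.721)

[2] `<path>` rectangle, #0000ff→engrave S399 F3175: (68.535,93.425) → (119.770,93.425) → (119.770,14.794) → (68.535,14.794) → (68.535,93.425) (closed)

G21
G90
G0 X142.796 Y185.517
M3 S865
G1 X180.228 Y110.721 F922
M5
G0 X68.535 Y93.425
M3 S399
G1 X119.770 Y93.425 F3175
G1 X119.770 Y14.794
G1 X68.535 Y14.794
G1 X68.535 Y93.425
M5
G0 X0.000 Y0.000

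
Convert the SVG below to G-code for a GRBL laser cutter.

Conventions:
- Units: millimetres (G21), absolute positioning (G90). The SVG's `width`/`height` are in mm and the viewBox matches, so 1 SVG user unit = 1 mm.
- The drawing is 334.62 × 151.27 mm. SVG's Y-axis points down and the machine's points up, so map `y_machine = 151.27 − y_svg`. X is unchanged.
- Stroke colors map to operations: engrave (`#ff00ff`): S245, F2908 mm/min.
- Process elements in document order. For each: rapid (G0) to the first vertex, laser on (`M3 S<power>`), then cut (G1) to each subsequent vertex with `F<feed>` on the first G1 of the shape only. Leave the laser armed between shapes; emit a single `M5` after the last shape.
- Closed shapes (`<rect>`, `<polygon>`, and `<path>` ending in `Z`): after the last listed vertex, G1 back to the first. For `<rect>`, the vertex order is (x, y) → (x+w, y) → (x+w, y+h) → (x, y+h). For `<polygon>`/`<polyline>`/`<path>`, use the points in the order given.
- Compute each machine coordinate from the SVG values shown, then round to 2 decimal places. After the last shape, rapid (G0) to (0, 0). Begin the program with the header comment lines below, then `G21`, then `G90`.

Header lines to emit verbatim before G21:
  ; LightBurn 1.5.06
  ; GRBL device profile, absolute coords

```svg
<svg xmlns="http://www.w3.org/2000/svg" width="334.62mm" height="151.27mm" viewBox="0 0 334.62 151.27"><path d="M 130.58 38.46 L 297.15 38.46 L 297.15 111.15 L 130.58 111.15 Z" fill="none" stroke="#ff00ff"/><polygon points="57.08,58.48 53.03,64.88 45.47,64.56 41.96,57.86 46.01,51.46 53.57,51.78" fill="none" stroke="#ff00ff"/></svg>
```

1 u = 1 mm; y_m = 151.27 − y.

[1] `<path>` rectangle, #ff00ff→engrave S245 F2908: (130.58,112.81) → (297.15,112.81) → (297.15,40.12) → (130.58,40.12) → (130.58,112.81) (closed)

[2] `<polygon>` regular polygon, #ff00ff→engrave S245 F2908: (57.08,92.79) → (53.03,86.39) → (45.47,86.71) → (41.96,93.41) → (46.01,99.81) → (53.57,99.49) → (57.08,92.79) (closed)

; LightBurn 1.5.06
; GRBL device profile, absolute coords
G21
G90
G0 X130.58 Y112.81
M3 S245
G1 X297.15 Y112.81 F2908
G1 X297.15 Y40.12
G1 X130.58 Y40.12
G1 X130.58 Y112.81
G0 X57.08 Y92.79
M3 S245
G1 X53.03 Y86.39 F2908
G1 X45.47 Y86.71
G1 X41.96 Y93.41
G1 X46.01 Y99.81
G1 X53.57 Y99.49
G1 X57.08 Y92.79
M5
G0 X0.00 Y0.00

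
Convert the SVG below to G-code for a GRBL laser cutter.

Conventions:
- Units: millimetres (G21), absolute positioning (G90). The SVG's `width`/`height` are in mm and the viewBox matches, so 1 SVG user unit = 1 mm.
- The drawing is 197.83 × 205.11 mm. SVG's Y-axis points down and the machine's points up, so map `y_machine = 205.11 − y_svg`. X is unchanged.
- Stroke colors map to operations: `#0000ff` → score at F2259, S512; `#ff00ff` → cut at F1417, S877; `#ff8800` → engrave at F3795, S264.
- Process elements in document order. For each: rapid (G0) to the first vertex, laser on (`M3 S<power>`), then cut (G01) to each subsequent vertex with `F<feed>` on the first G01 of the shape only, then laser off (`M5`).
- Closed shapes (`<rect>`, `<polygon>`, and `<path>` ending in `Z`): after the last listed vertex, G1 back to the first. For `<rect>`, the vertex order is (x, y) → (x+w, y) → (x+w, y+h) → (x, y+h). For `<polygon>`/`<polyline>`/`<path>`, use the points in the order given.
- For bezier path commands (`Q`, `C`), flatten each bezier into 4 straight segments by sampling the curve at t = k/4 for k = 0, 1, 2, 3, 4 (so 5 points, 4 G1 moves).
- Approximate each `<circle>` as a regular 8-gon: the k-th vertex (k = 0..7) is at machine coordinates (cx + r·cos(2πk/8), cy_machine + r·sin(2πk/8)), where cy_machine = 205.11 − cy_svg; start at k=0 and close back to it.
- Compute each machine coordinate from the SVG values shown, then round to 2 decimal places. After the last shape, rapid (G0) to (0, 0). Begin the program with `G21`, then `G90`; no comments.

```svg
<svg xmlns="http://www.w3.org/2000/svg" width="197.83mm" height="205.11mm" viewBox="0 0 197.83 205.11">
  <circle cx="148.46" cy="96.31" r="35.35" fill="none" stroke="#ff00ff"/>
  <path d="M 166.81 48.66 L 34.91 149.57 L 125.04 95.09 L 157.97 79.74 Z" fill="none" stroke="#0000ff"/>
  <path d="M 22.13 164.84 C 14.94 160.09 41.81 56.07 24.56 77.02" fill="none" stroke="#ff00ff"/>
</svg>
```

G21
G90
G0 X183.81 Y108.80
M3 S877
G01 X173.46 Y133.80 F1417
G01 X148.46 Y144.15
G01 X123.46 Y133.80
G01 X113.11 Y108.80
G01 X123.46 Y83.80
G01 X148.46 Y73.45
G01 X173.46 Y83.80
G01 X183.81 Y108.80
M5
G0 X166.81 Y156.45
M3 S512
G01 X34.91 Y55.54 F2259
G01 X125.04 Y110.02
G01 X157.97 Y125.37
G01 X166.81 Y156.45
M5
G0 X22.13 Y40.27
M3 S877
G01 X21.90 Y58.94 F1417
G01 X27.12 Y93.82
G01 X30.45 Y123.87
G01 X24.56 Y128.09
M5
G0 X0.00 Y0.00

1 u = 1 mm; y_m = 205.11 − y.

[1] `<circle>` circle, #ff00ff→cut S877 F1417: (183.81,108.80) → (173.46,133.80) → (148.46,144.15) → (123.46,133.80) → (113.11,108.80) → (123.46,83.80) → (148.46,73.45) → (173.46,83.80) → (183.81,108.80) (closed)

[2] `<path>` closed polygon, #0000ff→score S512 F2259: (166.81,156.45) → (34.91,55.54) → (125.04,110.02) → (157.97,125.37) → (166.81,156.45) (closed)

[3] `<path>` cubic bezier, #ff00ff→cut S877 F1417: (22.13,40.27) → (21.90,58.94) → (27.12,93.82) → (30.45,123.87) → (24.56,128.09)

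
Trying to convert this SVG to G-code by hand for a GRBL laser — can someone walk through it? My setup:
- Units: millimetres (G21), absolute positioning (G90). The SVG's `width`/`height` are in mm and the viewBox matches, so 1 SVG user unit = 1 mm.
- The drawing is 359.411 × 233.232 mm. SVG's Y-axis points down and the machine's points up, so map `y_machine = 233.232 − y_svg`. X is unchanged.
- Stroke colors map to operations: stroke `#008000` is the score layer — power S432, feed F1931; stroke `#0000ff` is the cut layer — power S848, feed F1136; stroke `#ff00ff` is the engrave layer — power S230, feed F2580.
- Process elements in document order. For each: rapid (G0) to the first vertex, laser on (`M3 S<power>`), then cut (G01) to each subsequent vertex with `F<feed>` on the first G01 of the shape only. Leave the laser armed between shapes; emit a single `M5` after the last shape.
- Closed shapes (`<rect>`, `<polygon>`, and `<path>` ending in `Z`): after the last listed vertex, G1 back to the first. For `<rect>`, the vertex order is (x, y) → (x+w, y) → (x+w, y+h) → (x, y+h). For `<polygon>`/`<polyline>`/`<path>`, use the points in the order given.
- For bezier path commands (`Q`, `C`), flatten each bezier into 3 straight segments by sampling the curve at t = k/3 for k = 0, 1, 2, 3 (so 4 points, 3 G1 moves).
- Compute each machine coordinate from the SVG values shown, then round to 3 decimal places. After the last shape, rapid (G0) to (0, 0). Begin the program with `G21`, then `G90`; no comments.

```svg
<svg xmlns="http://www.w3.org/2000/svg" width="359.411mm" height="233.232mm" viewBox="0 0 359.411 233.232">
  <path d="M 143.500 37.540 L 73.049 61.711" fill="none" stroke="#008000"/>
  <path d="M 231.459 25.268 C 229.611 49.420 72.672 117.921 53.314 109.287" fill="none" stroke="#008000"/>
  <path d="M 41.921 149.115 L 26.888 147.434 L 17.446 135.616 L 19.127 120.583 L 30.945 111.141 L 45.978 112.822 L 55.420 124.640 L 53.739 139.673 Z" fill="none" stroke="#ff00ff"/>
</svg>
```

Since the viewBox matches the mm dimensions, user units are millimetres directly. The only transform is the Y-flip y_m = 233.232 − y_svg.

Shape 1 is a line segment drawn with `<path>`. Its stroke #008000 means score at S432, F1931. After flipping Y the toolpath is (143.500,195.692) → (73.049,171.521).

Shape 2 is a cubic bezier drawn with `<path>`. Its stroke #008000 means score at S432, F1931. After flipping Y the toolpath is (231.459,207.964) → (188.754,173.528) → (107.693,136.523) → (53.314,123.945).

Shape 3 is a regular polygon drawn with `<path>`. Its stroke #ff00ff means engrave at S230, F2580. After flipping Y the toolpath is (41.921,84.117) → (26.888,85.798) → (17.446,97.616) → (19.127,112.649) → (30.945,122.091) → (45.978,120.410) → (55.420,108.592) → (53.739,93.559) → (41.921,84.117), returning to the start.

G21
G90
G0 X143.500 Y195.692
M3 S432
G01 X73.049 Y171.521 F1931
G0 X231.459 Y207.964
M3 S432
G01 X188.754 Y173.528 F1931
G01 X107.693 Y136.523
G01 X53.314 Y123.945
G0 X41.921 Y84.117
M3 S230
G01 X26.888 Y85.798 F2580
G01 X17.446 Y97.616
G01 X19.127 Y112.649
G01 X30.945 Y122.091
G01 X45.978 Y120.410
G01 X55.420 Y108.592
G01 X53.739 Y93.559
G01 X41.921 Y84.117
M5
G0 X0.000 Y0.000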